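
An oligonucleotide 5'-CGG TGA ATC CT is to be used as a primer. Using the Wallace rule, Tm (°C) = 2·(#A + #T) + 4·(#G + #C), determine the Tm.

34°C

Scanning the sequence gives G=3, C=3, A=2, T=3.
AT pairs contribute 5, GC pairs contribute 6.
Tm = 2×5 + 4×6 = 34°C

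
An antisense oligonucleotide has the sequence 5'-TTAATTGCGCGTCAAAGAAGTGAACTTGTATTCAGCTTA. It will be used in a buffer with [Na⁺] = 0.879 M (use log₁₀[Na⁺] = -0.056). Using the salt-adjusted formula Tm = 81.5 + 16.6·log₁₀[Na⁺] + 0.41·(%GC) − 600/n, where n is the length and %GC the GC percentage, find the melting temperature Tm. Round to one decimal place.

Length n = 39. G=8, T=13, A=12, C=6
G+C = 14, so %GC = 14/39 × 100 = 35.897%
Salt term: 16.6 × (-0.056) = -0.93
GC term: 0.41 × 35.897 = 14.718; length term: −600/39 = −15.385
Tm = 81.5 + (-0.93) + 14.718 − 15.385 = 79.903 → 79.9°C

79.9°C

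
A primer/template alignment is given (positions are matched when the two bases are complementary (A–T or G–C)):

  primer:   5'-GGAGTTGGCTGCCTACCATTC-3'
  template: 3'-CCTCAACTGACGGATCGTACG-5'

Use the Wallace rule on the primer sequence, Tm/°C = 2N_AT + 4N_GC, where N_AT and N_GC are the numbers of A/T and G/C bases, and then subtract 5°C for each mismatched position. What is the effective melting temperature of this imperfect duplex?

51°C

Primer base counts: A=3, T=6, G=6, C=6 → A+T=9, G+C=12
Perfect-match Tm = 2(9) + 4(12) = 18 + 48 = 66°C
Mismatches (positions where the bases are not complementary): 3 (at positions 8, 16, 20)
Effective Tm = 66 − 3×5 = 66 − 15 = 51°C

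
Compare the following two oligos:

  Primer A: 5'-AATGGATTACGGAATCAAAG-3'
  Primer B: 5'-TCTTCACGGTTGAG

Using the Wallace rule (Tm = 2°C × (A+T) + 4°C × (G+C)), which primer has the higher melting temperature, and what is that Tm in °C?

Primer A: A+T=13, G+C=7 → Tm = 2(13)+4(7) = 54°C
Primer B: A+T=7, G+C=7 → Tm = 2(7)+4(7) = 42°C
54°C vs 42°C → primer A is higher.

Primer A, 54°C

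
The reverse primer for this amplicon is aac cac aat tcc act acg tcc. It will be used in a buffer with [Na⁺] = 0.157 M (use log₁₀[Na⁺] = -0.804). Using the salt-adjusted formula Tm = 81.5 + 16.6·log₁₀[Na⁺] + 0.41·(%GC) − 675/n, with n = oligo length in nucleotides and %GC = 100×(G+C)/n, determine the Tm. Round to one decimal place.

Length n = 21. Base counts: A=7, C=9, G=1, T=4
G+C = 10, so %GC = 10/21 × 100 = 47.619%
Salt term: 16.6 × (-0.804) = -13.346
GC term: 0.41 × 47.619 = 19.524; length term: −675/21 = −32.143
Tm = 81.5 + (-13.346) + 19.524 − 32.143 = 55.535 → 55.5°C

55.5°C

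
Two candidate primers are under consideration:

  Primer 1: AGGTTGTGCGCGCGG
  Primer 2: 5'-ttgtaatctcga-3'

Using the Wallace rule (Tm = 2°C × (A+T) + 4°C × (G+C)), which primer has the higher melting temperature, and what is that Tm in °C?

Primer 1, 52°C

Primer 1: A+T=4, G+C=11 → Tm = 2(4)+4(11) = 52°C
Primer 2: A+T=8, G+C=4 → Tm = 2(8)+4(4) = 32°C
52°C vs 32°C → primer 1 is higher.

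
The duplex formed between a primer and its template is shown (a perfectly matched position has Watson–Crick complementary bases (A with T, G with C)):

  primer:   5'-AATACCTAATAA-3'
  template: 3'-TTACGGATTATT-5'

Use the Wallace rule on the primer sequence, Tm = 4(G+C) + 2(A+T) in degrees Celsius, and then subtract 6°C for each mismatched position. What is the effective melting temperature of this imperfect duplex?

22°C

Primer base counts: A=7, T=3, G=0, C=2 → A+T=10, G+C=2
Perfect-match Tm = 2(10) + 4(2) = 20 + 8 = 28°C
Mismatches (positions where the bases are not complementary): 1 (at position 4)
Effective Tm = 28 − 1×6 = 28 − 6 = 22°C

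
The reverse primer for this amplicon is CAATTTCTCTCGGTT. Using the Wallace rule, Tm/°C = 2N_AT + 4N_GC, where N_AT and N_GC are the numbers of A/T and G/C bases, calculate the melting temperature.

42°C

Base counts: T=7, G=2, A=2, C=4
AT pairs contribute 9, GC pairs contribute 6.
Tm = 4·6 + 2·9 = 24 + 18 = 42°C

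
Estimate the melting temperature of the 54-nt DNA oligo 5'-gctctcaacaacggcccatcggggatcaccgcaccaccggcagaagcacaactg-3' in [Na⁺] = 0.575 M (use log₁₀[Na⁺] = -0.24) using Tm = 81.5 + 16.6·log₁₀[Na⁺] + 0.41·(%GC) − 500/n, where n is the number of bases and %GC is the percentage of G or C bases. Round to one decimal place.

Length n = 54. Counting bases: G=13, C=21, A=15, T=5
G+C = 34, so %GC = 34/54 × 100 = 62.963%
Salt term: 16.6 × (-0.24) = -3.984
GC term: 0.41 × 62.963 = 25.815; length term: −500/54 = −9.259
Tm = 81.5 + (-3.984) + 25.815 − 9.259 = 94.072 → 94.1°C

94.1°C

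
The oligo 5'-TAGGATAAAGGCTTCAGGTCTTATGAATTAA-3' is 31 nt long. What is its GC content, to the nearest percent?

32%

Scanning the sequence gives C=3, G=7, A=11, T=10.
G+C = 7 + 3 = 10 out of 31 bases
%GC = 10/31 × 100 = 32.26% ≈ 32%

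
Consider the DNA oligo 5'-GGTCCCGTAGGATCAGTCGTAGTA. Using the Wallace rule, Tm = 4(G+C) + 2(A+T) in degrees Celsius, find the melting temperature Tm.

Counting bases: T=6, G=8, A=5, C=5
AT pairs contribute 11, GC pairs contribute 13.
Tm = 2×11 + 4×13 = 74°C

74°C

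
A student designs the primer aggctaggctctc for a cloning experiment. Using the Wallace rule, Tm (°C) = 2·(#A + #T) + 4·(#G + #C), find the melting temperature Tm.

42°C

Base counts: G=4, A=2, T=3, C=4
So N_AT = 5 and N_GC = 8.
Tm = 4·8 + 2·5 = 32 + 10 = 42°C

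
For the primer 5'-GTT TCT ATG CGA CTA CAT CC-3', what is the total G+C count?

G=3, A=4, C=6, T=7
G+C = 3 + 6 = 9

9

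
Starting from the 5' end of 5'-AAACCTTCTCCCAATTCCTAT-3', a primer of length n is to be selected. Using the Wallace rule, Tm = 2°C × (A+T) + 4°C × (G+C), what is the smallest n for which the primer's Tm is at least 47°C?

n = 17

First 16 bases: AAACCTTCTCCCAATT → Tm = 44°C (< 47°C)
First 17 bases: AAACCTTCTCCCAATTC → Tm = 48°C (≥ 47°C)
Each additional base adds 2°C (A/T) or 4°C (G/C), so Tm is non-decreasing in n; n = 17 is the first length to reach 47°C.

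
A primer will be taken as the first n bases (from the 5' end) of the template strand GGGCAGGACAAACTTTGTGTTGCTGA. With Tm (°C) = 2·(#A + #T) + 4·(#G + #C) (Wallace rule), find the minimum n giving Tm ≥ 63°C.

n = 22

First 21 bases: GGGCAGGACAAACTTTGTGTT → Tm = 62°C (< 63°C)
First 22 bases: GGGCAGGACAAACTTTGTGTTG → Tm = 66°C (≥ 63°C)
Each additional base adds 2°C (A/T) or 4°C (G/C), so Tm is non-decreasing in n; n = 22 is the first length to reach 63°C.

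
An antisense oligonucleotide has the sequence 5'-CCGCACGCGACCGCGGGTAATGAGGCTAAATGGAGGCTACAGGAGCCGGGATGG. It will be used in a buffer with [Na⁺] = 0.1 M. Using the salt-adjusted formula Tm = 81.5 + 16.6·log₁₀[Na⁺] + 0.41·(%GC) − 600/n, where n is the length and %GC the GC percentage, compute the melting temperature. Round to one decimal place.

80.4°C

Length n = 54. Base counts: T=6, C=13, A=13, G=22
G+C = 35, so %GC = 35/54 × 100 = 64.815%
Salt term: 16.6 × (-1) = -16.6
GC term: 0.41 × 64.815 = 26.574; length term: −600/54 = −11.111
Tm = 81.5 + (-16.6) + 26.574 − 11.111 = 80.363 → 80.4°C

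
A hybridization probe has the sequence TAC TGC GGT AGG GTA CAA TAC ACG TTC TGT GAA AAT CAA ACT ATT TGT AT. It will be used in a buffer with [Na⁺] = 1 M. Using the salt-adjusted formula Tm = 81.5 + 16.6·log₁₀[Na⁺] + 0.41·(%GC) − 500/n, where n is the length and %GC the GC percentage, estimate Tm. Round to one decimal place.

Length n = 50. Base counts: A=16, G=10, T=16, C=8
G+C = 18, so %GC = 18/50 × 100 = 36%
Salt term: 16.6 × (0) = 0
GC term: 0.41 × 36 = 14.76; length term: −500/50 = −10
Tm = 81.5 + (0) + 14.76 − 10 = 86.26 → 86.3°C

86.3°C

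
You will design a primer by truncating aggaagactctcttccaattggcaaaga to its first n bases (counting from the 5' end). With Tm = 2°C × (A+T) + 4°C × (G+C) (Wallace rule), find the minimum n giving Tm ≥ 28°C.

First 9 bases: AGGAAGACT → Tm = 26°C (< 28°C)
First 10 bases: AGGAAGACTC → Tm = 30°C (≥ 28°C)
Each additional base adds 2°C (A/T) or 4°C (G/C), so Tm is non-decreasing in n; n = 10 is the first length to reach 28°C.

n = 10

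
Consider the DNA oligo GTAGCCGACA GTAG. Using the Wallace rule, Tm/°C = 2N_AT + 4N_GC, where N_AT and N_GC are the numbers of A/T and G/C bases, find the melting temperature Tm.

44°C

Base counts: T=2, C=3, G=5, A=4
So N_AT = 6 and N_GC = 8.
Tm = 2(6) + 4(8) = 12 + 32 = 44°C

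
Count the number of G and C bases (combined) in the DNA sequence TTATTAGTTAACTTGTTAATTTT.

3

Counting bases: T=14, G=2, A=6, C=1
Total G or C: 2 + 1 = 3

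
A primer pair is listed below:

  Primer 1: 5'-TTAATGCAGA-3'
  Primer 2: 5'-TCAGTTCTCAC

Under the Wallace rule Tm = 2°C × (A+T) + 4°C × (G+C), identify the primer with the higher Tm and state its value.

Primer 1: A+T=7, G+C=3 → Tm = 2(7)+4(3) = 26°C
Primer 2: A+T=6, G+C=5 → Tm = 2(6)+4(5) = 32°C
26°C vs 32°C → primer 2 is higher.

Primer 2, 32°C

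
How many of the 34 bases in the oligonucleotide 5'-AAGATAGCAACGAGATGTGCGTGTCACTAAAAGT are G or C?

14

C=5, G=9, T=7, A=13
Total G or C: 9 + 5 = 14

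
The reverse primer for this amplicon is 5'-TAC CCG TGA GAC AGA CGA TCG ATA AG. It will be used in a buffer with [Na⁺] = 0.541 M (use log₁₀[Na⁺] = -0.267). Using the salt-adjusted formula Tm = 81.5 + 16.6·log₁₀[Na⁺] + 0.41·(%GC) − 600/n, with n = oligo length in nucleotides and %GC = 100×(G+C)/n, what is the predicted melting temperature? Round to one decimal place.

Length n = 26. Scanning the sequence gives T=4, C=6, A=9, G=7.
G+C = 13, so %GC = 13/26 × 100 = 50%
Salt term: 16.6 × (-0.267) = -4.432
GC term: 0.41 × 50 = 20.5; length term: −600/26 = −23.077
Tm = 81.5 + (-4.432) + 20.5 − 23.077 = 74.491 → 74.5°C

74.5°C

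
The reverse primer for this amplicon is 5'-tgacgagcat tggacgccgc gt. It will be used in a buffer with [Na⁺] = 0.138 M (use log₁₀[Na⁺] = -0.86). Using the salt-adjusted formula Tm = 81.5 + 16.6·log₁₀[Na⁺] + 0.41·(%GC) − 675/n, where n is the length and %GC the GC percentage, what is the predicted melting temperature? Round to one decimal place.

62.6°C

Length n = 22. Counting bases: C=6, T=4, A=4, G=8
G+C = 14, so %GC = 14/22 × 100 = 63.636%
Salt term: 16.6 × (-0.86) = -14.276
GC term: 0.41 × 63.636 = 26.091; length term: −675/22 = −30.682
Tm = 81.5 + (-14.276) + 26.091 − 30.682 = 62.633 → 62.6°C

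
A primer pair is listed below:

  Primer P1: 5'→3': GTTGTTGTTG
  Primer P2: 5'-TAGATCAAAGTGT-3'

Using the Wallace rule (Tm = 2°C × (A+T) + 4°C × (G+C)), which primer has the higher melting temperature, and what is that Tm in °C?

Primer P2, 34°C

Primer P1: A+T=6, G+C=4 → Tm = 2(6)+4(4) = 28°C
Primer P2: A+T=9, G+C=4 → Tm = 2(9)+4(4) = 34°C
28°C vs 34°C → primer P2 is higher.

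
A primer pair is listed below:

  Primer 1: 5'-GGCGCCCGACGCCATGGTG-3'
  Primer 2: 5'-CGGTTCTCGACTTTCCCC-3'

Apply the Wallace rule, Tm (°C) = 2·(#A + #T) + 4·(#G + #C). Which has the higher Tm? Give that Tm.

Primer 1, 68°C

Primer 1: A+T=4, G+C=15 → Tm = 2(4)+4(15) = 68°C
Primer 2: A+T=7, G+C=11 → Tm = 2(7)+4(11) = 58°C
68°C vs 58°C → primer 1 is higher.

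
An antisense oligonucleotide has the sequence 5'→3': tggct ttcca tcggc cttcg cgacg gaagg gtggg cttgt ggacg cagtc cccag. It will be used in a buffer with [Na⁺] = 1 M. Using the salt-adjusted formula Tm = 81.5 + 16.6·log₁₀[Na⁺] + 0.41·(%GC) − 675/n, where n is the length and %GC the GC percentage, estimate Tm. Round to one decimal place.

Length n = 55. C=16, T=12, G=20, A=7
G+C = 36, so %GC = 36/55 × 100 = 65.455%
Salt term: 16.6 × (0) = 0
GC term: 0.41 × 65.455 = 26.837; length term: −675/55 = −12.273
Tm = 81.5 + (0) + 26.837 − 12.273 = 96.064 → 96.1°C

96.1°C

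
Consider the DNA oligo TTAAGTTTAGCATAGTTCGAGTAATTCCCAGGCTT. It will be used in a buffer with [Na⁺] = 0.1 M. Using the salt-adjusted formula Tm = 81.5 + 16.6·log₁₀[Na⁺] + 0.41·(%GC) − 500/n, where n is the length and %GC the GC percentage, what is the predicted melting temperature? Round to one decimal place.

65.8°C

Length n = 35. Base counts: T=13, A=9, G=7, C=6
G+C = 13, so %GC = 13/35 × 100 = 37.143%
Salt term: 16.6 × (-1) = -16.6
GC term: 0.41 × 37.143 = 15.229; length term: −500/35 = −14.286
Tm = 81.5 + (-16.6) + 15.229 − 14.286 = 65.843 → 65.8°C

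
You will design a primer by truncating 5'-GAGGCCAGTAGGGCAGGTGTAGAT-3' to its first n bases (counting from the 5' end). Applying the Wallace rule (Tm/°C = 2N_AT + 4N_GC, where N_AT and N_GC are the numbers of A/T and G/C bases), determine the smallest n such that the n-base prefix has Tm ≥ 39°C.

n = 12

First 11 bases: GAGGCCAGTAG → Tm = 36°C (< 39°C)
First 12 bases: GAGGCCAGTAGG → Tm = 40°C (≥ 39°C)
Since every base adds ≥2°C, Tm only increases with n, so the threshold is first crossed at n = 12.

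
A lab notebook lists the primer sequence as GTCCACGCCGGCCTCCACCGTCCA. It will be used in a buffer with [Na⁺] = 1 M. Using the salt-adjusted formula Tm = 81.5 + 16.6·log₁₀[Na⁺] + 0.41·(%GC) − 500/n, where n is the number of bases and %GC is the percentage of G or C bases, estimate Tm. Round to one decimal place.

91.4°C

Length n = 24. Base counts: C=13, G=5, A=3, T=3
G+C = 18, so %GC = 18/24 × 100 = 75%
Salt term: 16.6 × (0) = 0
GC term: 0.41 × 75 = 30.75; length term: −500/24 = −20.833
Tm = 81.5 + (0) + 30.75 − 20.833 = 91.417 → 91.4°C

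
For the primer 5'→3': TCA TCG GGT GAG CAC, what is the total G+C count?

Base counts: A=3, C=4, T=3, G=5
G+C = 5 + 4 = 9

9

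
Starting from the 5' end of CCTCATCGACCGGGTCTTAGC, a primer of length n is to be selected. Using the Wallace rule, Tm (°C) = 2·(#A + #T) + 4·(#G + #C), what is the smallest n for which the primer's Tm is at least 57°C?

n = 18

First 17 bases: CCTCATCGACCGGGTCT → Tm = 56°C (< 57°C)
First 18 bases: CCTCATCGACCGGGTCTT → Tm = 58°C (≥ 57°C)
Since every base adds ≥2°C, Tm only increases with n, so the threshold is first crossed at n = 18.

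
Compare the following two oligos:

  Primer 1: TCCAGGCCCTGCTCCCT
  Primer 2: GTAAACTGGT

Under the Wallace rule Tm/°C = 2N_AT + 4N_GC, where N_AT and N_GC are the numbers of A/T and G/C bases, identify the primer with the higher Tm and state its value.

Primer 1: A+T=5, G+C=12 → Tm = 2(5)+4(12) = 58°C
Primer 2: A+T=6, G+C=4 → Tm = 2(6)+4(4) = 28°C
58°C vs 28°C → primer 1 is higher.

Primer 1, 58°C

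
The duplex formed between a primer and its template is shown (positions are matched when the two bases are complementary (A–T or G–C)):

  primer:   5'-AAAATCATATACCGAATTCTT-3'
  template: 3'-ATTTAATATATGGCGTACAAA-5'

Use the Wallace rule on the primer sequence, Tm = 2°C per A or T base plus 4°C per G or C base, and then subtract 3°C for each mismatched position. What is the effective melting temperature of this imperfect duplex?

37°C

Primer base counts: A=9, T=7, G=1, C=4 → A+T=16, G+C=5
Perfect-match Tm = 2(16) + 4(5) = 32 + 20 = 52°C
Mismatches (positions where the bases are not complementary): 5 (at positions 1, 6, 15, 18, 19)
Effective Tm = 52 − 5×3 = 52 − 15 = 37°C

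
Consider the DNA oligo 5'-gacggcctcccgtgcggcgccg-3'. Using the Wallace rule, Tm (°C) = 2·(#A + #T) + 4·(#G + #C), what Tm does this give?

82°C

A=1, T=2, C=10, G=9
A+T = 3, G+C = 19
Tm = 4·19 + 2·3 = 76 + 6 = 82°C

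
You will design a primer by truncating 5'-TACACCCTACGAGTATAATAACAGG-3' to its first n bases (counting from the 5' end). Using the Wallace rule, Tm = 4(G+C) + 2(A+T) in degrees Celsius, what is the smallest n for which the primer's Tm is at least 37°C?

First 12 bases: TACACCCTACGA → Tm = 36°C (< 37°C)
First 13 bases: TACACCCTACGAG → Tm = 40°C (≥ 37°C)
Each additional base adds 2°C (A/T) or 4°C (G/C), so Tm is non-decreasing in n; n = 13 is the first length to reach 37°C.

n = 13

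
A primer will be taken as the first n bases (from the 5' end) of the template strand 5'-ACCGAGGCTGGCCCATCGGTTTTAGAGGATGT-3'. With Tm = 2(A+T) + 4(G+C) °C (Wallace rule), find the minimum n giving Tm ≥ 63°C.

n = 19

First 18 bases: ACCGAGGCTGGCCCATCG → Tm = 62°C (< 63°C)
First 19 bases: ACCGAGGCTGGCCCATCGG → Tm = 66°C (≥ 63°C)
Since every base adds ≥2°C, Tm only increases with n, so the threshold is first crossed at n = 19.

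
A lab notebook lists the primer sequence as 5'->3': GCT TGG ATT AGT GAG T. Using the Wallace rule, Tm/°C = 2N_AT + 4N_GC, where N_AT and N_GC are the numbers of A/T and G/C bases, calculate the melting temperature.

Scanning the sequence gives T=6, G=6, C=1, A=3.
So N_AT = 9 and N_GC = 7.
Tm = 2×9 + 4×7 = 46°C

46°C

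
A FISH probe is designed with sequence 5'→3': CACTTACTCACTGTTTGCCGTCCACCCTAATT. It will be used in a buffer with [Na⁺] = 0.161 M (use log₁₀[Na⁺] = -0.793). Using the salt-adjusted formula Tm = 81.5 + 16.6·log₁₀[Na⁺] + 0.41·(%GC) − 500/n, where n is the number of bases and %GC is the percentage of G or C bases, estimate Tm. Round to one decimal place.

71.9°C

Length n = 32. Counting bases: G=3, A=6, T=11, C=12
G+C = 15, so %GC = 15/32 × 100 = 46.875%
Salt term: 16.6 × (-0.793) = -13.164
GC term: 0.41 × 46.875 = 19.219; length term: −500/32 = −15.625
Tm = 81.5 + (-13.164) + 19.219 − 15.625 = 71.93 → 71.9°C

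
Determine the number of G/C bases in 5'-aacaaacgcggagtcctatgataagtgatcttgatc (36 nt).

15

Scanning the sequence gives G=8, A=12, T=9, C=7.
G+C = 8 + 7 = 15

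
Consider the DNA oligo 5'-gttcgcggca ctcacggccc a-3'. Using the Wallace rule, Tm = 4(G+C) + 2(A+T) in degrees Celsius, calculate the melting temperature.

72°C

Base counts: A=3, G=6, T=3, C=9
So N_AT = 6 and N_GC = 15.
Tm = 2×6 + 4×15 = 72°C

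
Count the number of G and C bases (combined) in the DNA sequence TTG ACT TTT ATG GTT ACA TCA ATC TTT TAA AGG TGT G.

11

Base counts: A=9, T=17, C=4, G=7
Total G or C: 7 + 4 = 11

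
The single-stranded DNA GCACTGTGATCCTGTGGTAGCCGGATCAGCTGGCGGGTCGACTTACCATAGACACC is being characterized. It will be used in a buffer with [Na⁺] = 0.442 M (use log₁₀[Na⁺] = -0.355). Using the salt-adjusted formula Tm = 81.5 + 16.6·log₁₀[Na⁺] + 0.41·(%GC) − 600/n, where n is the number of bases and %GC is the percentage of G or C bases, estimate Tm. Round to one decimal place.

89.1°C

Length n = 56. Counting bases: A=11, C=16, G=17, T=12
G+C = 33, so %GC = 33/56 × 100 = 58.929%
Salt term: 16.6 × (-0.355) = -5.893
GC term: 0.41 × 58.929 = 24.161; length term: −600/56 = −10.714
Tm = 81.5 + (-5.893) + 24.161 − 10.714 = 89.054 → 89.1°C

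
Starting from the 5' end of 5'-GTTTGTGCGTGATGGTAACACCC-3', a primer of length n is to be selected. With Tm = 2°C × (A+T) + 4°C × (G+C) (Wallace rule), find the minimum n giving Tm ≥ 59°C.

First 20 bases: GTTTGTGCGTGATGGTAACA → Tm = 58°C (< 59°C)
First 21 bases: GTTTGTGCGTGATGGTAACAC → Tm = 62°C (≥ 59°C)
Each additional base adds 2°C (A/T) or 4°C (G/C), so Tm is non-decreasing in n; n = 21 is the first length to reach 59°C.

n = 21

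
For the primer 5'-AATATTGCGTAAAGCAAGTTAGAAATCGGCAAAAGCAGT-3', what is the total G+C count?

G=9, C=5, T=8, A=17
Total G or C: 9 + 5 = 14

14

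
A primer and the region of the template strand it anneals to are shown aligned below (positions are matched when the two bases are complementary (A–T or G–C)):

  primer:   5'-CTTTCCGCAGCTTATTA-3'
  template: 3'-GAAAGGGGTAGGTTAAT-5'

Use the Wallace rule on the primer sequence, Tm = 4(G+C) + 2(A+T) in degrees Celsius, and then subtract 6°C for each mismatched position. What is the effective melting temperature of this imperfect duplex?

Primer base counts: A=3, T=7, G=2, C=5 → A+T=10, G+C=7
Perfect-match Tm = 2(10) + 4(7) = 20 + 28 = 48°C
Mismatches (positions where the bases are not complementary): 4 (at positions 7, 10, 12, 13)
Effective Tm = 48 − 4×6 = 48 − 24 = 24°C

24°C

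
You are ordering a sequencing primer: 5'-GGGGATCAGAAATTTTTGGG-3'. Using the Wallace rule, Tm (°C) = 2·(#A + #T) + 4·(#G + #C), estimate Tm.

C=1, T=6, A=5, G=8
A+T = 11, G+C = 9
Tm = 2(11) + 4(9) = 22 + 36 = 58°C

58°C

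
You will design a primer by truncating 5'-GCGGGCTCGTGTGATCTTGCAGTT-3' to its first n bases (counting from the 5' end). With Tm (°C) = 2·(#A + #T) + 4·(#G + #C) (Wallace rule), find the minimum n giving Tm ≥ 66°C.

First 19 bases: GCGGGCTCGTGTGATCTTG → Tm = 62°C (< 66°C)
First 20 bases: GCGGGCTCGTGTGATCTTGC → Tm = 66°C (≥ 66°C)
Each additional base adds 2°C (A/T) or 4°C (G/C), so Tm is non-decreasing in n; n = 20 is the first length to reach 66°C.

n = 20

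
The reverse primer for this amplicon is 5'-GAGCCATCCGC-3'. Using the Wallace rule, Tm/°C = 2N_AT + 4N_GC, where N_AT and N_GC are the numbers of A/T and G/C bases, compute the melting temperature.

Counting bases: G=3, T=1, C=5, A=2
A+T = 3, G+C = 8
Tm = 4·8 + 2·3 = 32 + 6 = 38°C

38°C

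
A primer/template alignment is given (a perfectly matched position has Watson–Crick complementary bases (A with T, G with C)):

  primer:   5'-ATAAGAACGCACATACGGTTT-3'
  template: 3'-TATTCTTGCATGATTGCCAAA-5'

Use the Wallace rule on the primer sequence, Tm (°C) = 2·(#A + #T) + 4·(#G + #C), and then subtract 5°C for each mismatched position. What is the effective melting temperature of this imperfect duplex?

Primer base counts: A=8, T=5, G=4, C=4 → A+T=13, G+C=8
Perfect-match Tm = 2(13) + 4(8) = 26 + 32 = 58°C
Mismatches (positions where the bases are not complementary): 3 (at positions 10, 13, 14)
Effective Tm = 58 − 3×5 = 58 − 15 = 43°C

43°C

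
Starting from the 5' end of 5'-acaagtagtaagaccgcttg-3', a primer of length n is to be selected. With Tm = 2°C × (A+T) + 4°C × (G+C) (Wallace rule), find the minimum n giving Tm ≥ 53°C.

First 18 bases: ACAAGTAGTAAGACCGCT → Tm = 52°C (< 53°C)
First 19 bases: ACAAGTAGTAAGACCGCTT → Tm = 54°C (≥ 53°C)
Since every base adds ≥2°C, Tm only increases with n, so the threshold is first crossed at n = 19.

n = 19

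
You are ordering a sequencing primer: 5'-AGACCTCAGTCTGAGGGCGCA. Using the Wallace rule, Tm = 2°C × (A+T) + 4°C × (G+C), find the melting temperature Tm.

68°C

Base counts: T=3, G=7, C=6, A=5
A+T = 8, G+C = 13
Tm = 4·13 + 2·8 = 52 + 16 = 68°C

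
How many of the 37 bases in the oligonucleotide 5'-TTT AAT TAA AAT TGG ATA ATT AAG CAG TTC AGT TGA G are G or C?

9

Counting bases: T=14, C=2, G=7, A=14
G+C = 7 + 2 = 9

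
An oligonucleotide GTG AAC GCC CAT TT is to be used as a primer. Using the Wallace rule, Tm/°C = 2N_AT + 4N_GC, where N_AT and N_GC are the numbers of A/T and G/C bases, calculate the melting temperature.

42°C

Counting bases: A=3, T=4, C=4, G=3
So N_AT = 7 and N_GC = 7.
Tm = 2(7) + 4(7) = 14 + 28 = 42°C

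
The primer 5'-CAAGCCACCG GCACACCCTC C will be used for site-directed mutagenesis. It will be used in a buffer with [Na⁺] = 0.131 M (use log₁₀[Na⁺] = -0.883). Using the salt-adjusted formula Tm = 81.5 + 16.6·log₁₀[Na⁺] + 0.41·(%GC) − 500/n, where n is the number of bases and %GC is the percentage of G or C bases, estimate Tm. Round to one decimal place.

72.3°C

Length n = 21. G=3, A=5, T=1, C=12
G+C = 15, so %GC = 15/21 × 100 = 71.429%
Salt term: 16.6 × (-0.883) = -14.658
GC term: 0.41 × 71.429 = 29.286; length term: −500/21 = −23.81
Tm = 81.5 + (-14.658) + 29.286 − 23.81 = 72.318 → 72.3°C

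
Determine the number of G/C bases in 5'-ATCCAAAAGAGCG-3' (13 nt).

6

C=3, G=3, T=1, A=6
Total G or C: 3 + 3 = 6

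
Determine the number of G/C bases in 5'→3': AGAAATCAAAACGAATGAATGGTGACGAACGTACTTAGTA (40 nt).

Scanning the sequence gives G=9, A=18, C=5, T=8.
Total G or C: 9 + 5 = 14

14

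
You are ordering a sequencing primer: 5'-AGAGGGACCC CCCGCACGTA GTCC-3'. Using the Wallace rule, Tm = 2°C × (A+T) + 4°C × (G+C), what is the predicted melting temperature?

Counting bases: T=2, C=10, G=7, A=5
So N_AT = 7 and N_GC = 17.
Tm = 4·17 + 2·7 = 68 + 14 = 82°C

82°C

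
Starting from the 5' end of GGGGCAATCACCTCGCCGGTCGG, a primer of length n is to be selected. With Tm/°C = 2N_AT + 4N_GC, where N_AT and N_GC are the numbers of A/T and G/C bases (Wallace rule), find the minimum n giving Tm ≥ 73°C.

n = 22

First 21 bases: GGGGCAATCACCTCGCCGGTC → Tm = 72°C (< 73°C)
First 22 bases: GGGGCAATCACCTCGCCGGTCG → Tm = 76°C (≥ 73°C)
Since every base adds ≥2°C, Tm only increases with n, so the threshold is first crossed at n = 22.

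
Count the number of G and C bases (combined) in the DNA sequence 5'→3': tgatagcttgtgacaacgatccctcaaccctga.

Scanning the sequence gives A=9, T=8, C=10, G=6.
Total G or C: 6 + 10 = 16

16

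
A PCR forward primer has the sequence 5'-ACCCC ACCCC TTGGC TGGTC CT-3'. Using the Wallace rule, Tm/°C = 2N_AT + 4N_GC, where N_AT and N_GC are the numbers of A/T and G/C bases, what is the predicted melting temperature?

Scanning the sequence gives C=11, T=5, A=2, G=4.
So N_AT = 7 and N_GC = 15.
Tm = 2(7) + 4(15) = 14 + 60 = 74°C

74°C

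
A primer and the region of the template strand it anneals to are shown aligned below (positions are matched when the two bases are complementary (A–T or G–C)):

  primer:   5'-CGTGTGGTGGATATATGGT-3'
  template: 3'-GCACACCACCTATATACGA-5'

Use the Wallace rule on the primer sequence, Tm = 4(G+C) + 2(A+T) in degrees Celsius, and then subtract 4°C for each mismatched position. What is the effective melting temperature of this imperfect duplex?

Primer base counts: A=3, T=7, G=8, C=1 → A+T=10, G+C=9
Perfect-match Tm = 2(10) + 4(9) = 20 + 36 = 56°C
Mismatches (positions where the bases are not complementary): 1 (at position 18)
Effective Tm = 56 − 1×4 = 56 − 4 = 52°C

52°C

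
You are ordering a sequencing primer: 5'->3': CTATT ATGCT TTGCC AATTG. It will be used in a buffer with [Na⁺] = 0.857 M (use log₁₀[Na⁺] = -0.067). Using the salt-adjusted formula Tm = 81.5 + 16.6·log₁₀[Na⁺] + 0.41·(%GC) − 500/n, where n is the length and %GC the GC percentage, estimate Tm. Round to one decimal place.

Length n = 20. Base counts: C=4, G=3, T=9, A=4
G+C = 7, so %GC = 7/20 × 100 = 35%
Salt term: 16.6 × (-0.067) = -1.112
GC term: 0.41 × 35 = 14.35; length term: −500/20 = −25
Tm = 81.5 + (-1.112) + 14.35 − 25 = 69.738 → 69.7°C

69.7°C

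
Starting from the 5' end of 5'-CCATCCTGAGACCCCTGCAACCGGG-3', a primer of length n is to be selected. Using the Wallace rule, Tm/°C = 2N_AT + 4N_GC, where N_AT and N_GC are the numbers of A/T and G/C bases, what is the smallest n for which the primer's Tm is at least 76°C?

First 22 bases: CCATCCTGAGACCCCTGCAACC → Tm = 72°C (< 76°C)
First 23 bases: CCATCCTGAGACCCCTGCAACCG → Tm = 76°C (≥ 76°C)
Since every base adds ≥2°C, Tm only increases with n, so the threshold is first crossed at n = 23.

n = 23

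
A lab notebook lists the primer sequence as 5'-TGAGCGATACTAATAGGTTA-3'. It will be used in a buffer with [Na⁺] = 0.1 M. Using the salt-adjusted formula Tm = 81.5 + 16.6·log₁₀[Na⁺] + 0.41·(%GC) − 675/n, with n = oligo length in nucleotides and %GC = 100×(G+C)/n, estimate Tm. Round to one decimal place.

45.5°C

Length n = 20. G=5, A=7, C=2, T=6
G+C = 7, so %GC = 7/20 × 100 = 35%
Salt term: 16.6 × (-1) = -16.6
GC term: 0.41 × 35 = 14.35; length term: −675/20 = −33.75
Tm = 81.5 + (-16.6) + 14.35 − 33.75 = 45.5 → 45.5°C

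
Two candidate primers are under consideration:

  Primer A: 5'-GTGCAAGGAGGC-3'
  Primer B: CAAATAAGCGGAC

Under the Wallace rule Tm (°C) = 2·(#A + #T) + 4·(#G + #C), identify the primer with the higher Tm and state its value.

Primer A, 40°C

Primer A: A+T=4, G+C=8 → Tm = 2(4)+4(8) = 40°C
Primer B: A+T=7, G+C=6 → Tm = 2(7)+4(6) = 38°C
40°C vs 38°C → primer A is higher.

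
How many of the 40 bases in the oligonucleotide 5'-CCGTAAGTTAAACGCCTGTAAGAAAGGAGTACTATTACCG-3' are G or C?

Counting bases: G=9, A=14, T=9, C=8
Total G or C: 9 + 8 = 17

17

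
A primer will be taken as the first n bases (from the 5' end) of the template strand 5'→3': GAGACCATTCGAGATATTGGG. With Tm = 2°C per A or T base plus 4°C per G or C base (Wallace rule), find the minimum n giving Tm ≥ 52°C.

First 18 bases: GAGACCATTCGAGATATT → Tm = 50°C (< 52°C)
First 19 bases: GAGACCATTCGAGATATTG → Tm = 54°C (≥ 52°C)
Since every base adds ≥2°C, Tm only increases with n, so the threshold is first crossed at n = 19.

n = 19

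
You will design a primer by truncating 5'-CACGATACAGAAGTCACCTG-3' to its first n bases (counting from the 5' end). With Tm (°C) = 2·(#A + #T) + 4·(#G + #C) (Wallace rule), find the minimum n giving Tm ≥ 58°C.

First 19 bases: CACGATACAGAAGTCACCT → Tm = 56°C (< 58°C)
First 20 bases: CACGATACAGAAGTCACCTG → Tm = 60°C (≥ 58°C)
Each additional base adds 2°C (A/T) or 4°C (G/C), so Tm is non-decreasing in n; n = 20 is the first length to reach 58°C.

n = 20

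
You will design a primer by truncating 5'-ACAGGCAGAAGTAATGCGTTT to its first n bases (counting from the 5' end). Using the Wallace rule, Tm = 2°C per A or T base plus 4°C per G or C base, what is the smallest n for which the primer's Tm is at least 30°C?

First 9 bases: ACAGGCAGA → Tm = 28°C (< 30°C)
First 10 bases: ACAGGCAGAA → Tm = 30°C (≥ 30°C)
Each additional base adds 2°C (A/T) or 4°C (G/C), so Tm is non-decreasing in n; n = 10 is the first length to reach 30°C.

n = 10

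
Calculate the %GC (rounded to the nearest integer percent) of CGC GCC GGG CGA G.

92%

Counting bases: A=1, G=7, T=0, C=5
G+C = 7 + 5 = 12 out of 13 bases
%GC = 12/13 × 100 = 92.31% ≈ 92%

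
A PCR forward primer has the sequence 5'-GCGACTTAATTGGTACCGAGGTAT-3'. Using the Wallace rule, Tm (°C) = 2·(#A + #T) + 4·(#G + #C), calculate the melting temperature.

70°C

Base counts: G=7, C=4, T=7, A=6
A+T = 13, G+C = 11
Tm = 4·11 + 2·13 = 44 + 26 = 70°C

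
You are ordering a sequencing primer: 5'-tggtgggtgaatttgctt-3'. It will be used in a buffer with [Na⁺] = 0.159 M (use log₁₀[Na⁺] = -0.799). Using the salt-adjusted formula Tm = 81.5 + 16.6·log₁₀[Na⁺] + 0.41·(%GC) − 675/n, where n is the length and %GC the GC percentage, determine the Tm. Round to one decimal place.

49.0°C

Length n = 18. Counting bases: A=2, C=1, G=7, T=8
G+C = 8, so %GC = 8/18 × 100 = 44.444%
Salt term: 16.6 × (-0.799) = -13.263
GC term: 0.41 × 44.444 = 18.222; length term: −675/18 = −37.5
Tm = 81.5 + (-13.263) + 18.222 − 37.5 = 48.959 → 49.0°C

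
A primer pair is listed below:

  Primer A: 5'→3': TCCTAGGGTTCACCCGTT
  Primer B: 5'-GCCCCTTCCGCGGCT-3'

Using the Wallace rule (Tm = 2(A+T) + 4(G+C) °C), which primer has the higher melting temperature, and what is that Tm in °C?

Primer A: A+T=8, G+C=10 → Tm = 2(8)+4(10) = 56°C
Primer B: A+T=3, G+C=12 → Tm = 2(3)+4(12) = 54°C
56°C vs 54°C → primer A is higher.

Primer A, 56°C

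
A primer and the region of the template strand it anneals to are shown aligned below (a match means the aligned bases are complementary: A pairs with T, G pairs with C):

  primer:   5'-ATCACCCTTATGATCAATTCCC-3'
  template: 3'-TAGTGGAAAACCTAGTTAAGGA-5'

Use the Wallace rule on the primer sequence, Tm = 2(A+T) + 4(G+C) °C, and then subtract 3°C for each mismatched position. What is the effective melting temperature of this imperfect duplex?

Primer base counts: A=6, T=7, G=1, C=8 → A+T=13, G+C=9
Perfect-match Tm = 2(13) + 4(9) = 26 + 36 = 62°C
Mismatches (positions where the bases are not complementary): 4 (at positions 7, 10, 11, 22)
Effective Tm = 62 − 4×3 = 62 − 12 = 50°C

50°C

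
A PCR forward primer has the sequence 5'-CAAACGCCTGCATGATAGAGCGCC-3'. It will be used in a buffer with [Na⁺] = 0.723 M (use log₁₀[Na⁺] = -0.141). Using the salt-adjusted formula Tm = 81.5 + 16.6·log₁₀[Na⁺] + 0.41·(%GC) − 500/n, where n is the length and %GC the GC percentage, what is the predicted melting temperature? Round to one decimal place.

82.2°C

Length n = 24. Counting bases: A=7, G=6, T=3, C=8
G+C = 14, so %GC = 14/24 × 100 = 58.333%
Salt term: 16.6 × (-0.141) = -2.341
GC term: 0.41 × 58.333 = 23.917; length term: −500/24 = −20.833
Tm = 81.5 + (-2.341) + 23.917 − 20.833 = 82.243 → 82.2°C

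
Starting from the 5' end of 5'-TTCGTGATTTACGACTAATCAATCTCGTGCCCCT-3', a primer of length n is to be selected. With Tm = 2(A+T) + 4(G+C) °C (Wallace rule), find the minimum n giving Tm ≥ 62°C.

First 23 bases: TTCGTGATTTACGACTAATCAAT → Tm = 60°C (< 62°C)
First 24 bases: TTCGTGATTTACGACTAATCAATC → Tm = 64°C (≥ 62°C)
Each additional base adds 2°C (A/T) or 4°C (G/C), so Tm is non-decreasing in n; n = 24 is the first length to reach 62°C.

n = 24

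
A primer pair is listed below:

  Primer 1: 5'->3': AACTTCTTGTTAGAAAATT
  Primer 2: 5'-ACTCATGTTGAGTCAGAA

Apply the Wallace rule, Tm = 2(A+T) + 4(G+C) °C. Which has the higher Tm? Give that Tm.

Primer 2, 50°C

Primer 1: A+T=15, G+C=4 → Tm = 2(15)+4(4) = 46°C
Primer 2: A+T=11, G+C=7 → Tm = 2(11)+4(7) = 50°C
46°C vs 50°C → primer 2 is higher.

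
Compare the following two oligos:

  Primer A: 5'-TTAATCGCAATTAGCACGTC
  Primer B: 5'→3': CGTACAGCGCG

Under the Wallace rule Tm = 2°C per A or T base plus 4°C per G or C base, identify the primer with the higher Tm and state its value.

Primer A: A+T=12, G+C=8 → Tm = 2(12)+4(8) = 56°C
Primer B: A+T=3, G+C=8 → Tm = 2(3)+4(8) = 38°C
56°C vs 38°C → primer A is higher.

Primer A, 56°C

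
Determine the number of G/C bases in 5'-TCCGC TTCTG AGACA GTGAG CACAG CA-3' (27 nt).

15

Counting bases: G=7, T=5, C=8, A=7
G+C = 7 + 8 = 15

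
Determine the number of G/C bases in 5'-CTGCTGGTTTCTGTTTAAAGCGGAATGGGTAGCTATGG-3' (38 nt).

A=7, T=13, G=13, C=5
Total G or C: 13 + 5 = 18

18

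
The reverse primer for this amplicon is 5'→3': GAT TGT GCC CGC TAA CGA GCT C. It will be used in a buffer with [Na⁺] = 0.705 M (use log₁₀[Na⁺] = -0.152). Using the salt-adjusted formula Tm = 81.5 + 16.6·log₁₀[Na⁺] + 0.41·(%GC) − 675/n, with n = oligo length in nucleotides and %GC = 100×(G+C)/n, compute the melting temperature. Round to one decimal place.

Length n = 22. C=7, T=5, A=4, G=6
G+C = 13, so %GC = 13/22 × 100 = 59.091%
Salt term: 16.6 × (-0.152) = -2.523
GC term: 0.41 × 59.091 = 24.227; length term: −675/22 = −30.682
Tm = 81.5 + (-2.523) + 24.227 − 30.682 = 72.522 → 72.5°C

72.5°C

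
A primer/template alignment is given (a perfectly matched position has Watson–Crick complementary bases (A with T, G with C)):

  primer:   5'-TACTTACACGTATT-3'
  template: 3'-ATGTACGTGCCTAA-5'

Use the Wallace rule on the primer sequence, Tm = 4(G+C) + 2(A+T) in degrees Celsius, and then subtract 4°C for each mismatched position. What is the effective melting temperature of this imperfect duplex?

Primer base counts: A=4, T=6, G=1, C=3 → A+T=10, G+C=4
Perfect-match Tm = 2(10) + 4(4) = 20 + 16 = 36°C
Mismatches (positions where the bases are not complementary): 3 (at positions 4, 6, 11)
Effective Tm = 36 − 3×4 = 36 − 12 = 24°C

24°C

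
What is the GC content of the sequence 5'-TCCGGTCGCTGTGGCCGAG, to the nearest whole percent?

74%

Counting bases: A=1, C=6, G=8, T=4
G+C = 8 + 6 = 14 out of 19 bases
%GC = 14/19 × 100 = 73.68% ≈ 74%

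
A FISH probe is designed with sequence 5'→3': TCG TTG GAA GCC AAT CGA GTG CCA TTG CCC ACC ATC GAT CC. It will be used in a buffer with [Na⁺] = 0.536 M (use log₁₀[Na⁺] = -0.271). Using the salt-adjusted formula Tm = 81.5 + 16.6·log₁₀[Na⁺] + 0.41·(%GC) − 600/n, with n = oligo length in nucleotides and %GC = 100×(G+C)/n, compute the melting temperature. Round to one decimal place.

85.4°C

Length n = 41. G=9, C=14, A=9, T=9
G+C = 23, so %GC = 23/41 × 100 = 56.098%
Salt term: 16.6 × (-0.271) = -4.499
GC term: 0.41 × 56.098 = 23; length term: −600/41 = −14.634
Tm = 81.5 + (-4.499) + 23 − 14.634 = 85.367 → 85.4°C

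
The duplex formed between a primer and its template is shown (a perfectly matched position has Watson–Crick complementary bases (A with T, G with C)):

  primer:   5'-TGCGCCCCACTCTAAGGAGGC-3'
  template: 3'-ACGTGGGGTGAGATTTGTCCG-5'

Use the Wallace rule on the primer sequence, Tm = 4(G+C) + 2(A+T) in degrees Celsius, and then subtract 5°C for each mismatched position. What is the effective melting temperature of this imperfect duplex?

55°C

Primer base counts: A=4, T=3, G=6, C=8 → A+T=7, G+C=14
Perfect-match Tm = 2(7) + 4(14) = 14 + 56 = 70°C
Mismatches (positions where the bases are not complementary): 3 (at positions 4, 16, 17)
Effective Tm = 70 − 3×5 = 70 − 15 = 55°C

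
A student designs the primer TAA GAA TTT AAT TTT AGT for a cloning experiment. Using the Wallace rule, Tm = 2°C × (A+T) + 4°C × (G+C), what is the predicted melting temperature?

40°C

Base counts: C=0, G=2, A=7, T=9
So N_AT = 16 and N_GC = 2.
Tm = 2(16) + 4(2) = 32 + 8 = 40°C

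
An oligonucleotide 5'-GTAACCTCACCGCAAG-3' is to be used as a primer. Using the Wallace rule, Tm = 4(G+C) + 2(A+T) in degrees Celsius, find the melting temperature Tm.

Scanning the sequence gives G=3, C=6, A=5, T=2.
A+T = 7, G+C = 9
Tm = 2×7 + 4×9 = 50°C

50°C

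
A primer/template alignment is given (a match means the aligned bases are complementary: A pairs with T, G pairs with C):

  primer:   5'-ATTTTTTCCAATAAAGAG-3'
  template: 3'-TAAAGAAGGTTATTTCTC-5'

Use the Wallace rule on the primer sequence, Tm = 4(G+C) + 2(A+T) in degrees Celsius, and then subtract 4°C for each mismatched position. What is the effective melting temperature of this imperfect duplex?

40°C

Primer base counts: A=7, T=7, G=2, C=2 → A+T=14, G+C=4
Perfect-match Tm = 2(14) + 4(4) = 28 + 16 = 44°C
Mismatches (positions where the bases are not complementary): 1 (at position 5)
Effective Tm = 44 − 1×4 = 44 − 4 = 40°C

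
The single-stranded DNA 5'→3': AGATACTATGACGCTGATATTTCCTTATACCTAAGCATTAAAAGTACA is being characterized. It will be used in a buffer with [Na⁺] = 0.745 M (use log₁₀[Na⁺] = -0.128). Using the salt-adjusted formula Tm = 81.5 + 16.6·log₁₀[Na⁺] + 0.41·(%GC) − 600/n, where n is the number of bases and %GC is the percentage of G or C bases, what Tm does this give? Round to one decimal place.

Length n = 48. A=18, G=6, T=15, C=9
G+C = 15, so %GC = 15/48 × 100 = 31.25%
Salt term: 16.6 × (-0.128) = -2.125
GC term: 0.41 × 31.25 = 12.812; length term: −600/48 = −12.5
Tm = 81.5 + (-2.125) + 12.812 − 12.5 = 79.687 → 79.7°C

79.7°C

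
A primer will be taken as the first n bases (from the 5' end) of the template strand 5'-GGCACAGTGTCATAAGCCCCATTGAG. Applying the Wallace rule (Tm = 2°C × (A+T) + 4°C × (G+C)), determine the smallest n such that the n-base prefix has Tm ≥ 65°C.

n = 21

First 20 bases: GGCACAGTGTCATAAGCCCC → Tm = 64°C (< 65°C)
First 21 bases: GGCACAGTGTCATAAGCCCCA → Tm = 66°C (≥ 65°C)
Each additional base adds 2°C (A/T) or 4°C (G/C), so Tm is non-decreasing in n; n = 21 is the first length to reach 65°C.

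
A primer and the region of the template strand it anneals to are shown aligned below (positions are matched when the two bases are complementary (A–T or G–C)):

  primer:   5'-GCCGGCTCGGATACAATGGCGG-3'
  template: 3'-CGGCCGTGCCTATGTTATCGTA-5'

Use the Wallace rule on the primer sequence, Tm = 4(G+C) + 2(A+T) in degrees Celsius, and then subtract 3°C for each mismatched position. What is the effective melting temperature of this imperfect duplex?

Primer base counts: A=4, T=3, G=9, C=6 → A+T=7, G+C=15
Perfect-match Tm = 2(7) + 4(15) = 14 + 60 = 74°C
Mismatches (positions where the bases are not complementary): 4 (at positions 7, 18, 21, 22)
Effective Tm = 74 − 4×3 = 74 − 12 = 62°C

62°C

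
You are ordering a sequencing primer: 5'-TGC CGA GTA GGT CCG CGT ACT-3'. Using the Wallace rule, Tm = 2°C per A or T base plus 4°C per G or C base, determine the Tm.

68°C

Scanning the sequence gives G=7, T=5, A=3, C=6.
So N_AT = 8 and N_GC = 13.
Tm = 2×8 + 4×13 = 68°C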